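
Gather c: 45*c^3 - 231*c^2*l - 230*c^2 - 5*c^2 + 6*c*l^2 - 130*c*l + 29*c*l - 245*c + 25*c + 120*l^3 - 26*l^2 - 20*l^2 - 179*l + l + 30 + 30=45*c^3 + c^2*(-231*l - 235) + c*(6*l^2 - 101*l - 220) + 120*l^3 - 46*l^2 - 178*l + 60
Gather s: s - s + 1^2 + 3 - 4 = 0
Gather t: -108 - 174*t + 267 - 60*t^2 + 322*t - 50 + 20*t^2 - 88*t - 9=-40*t^2 + 60*t + 100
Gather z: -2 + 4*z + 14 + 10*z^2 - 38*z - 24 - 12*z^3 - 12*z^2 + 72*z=-12*z^3 - 2*z^2 + 38*z - 12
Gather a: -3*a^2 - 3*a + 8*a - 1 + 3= -3*a^2 + 5*a + 2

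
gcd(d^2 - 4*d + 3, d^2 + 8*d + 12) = 1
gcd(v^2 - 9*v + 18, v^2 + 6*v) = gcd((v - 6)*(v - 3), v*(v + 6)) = 1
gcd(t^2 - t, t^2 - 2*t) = t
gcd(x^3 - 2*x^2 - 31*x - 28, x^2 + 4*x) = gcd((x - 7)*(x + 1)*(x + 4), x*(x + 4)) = x + 4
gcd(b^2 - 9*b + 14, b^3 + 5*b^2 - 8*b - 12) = b - 2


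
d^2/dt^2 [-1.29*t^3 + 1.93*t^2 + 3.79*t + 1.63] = 3.86 - 7.74*t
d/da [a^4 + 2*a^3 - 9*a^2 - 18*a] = 4*a^3 + 6*a^2 - 18*a - 18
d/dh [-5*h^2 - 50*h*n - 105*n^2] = -10*h - 50*n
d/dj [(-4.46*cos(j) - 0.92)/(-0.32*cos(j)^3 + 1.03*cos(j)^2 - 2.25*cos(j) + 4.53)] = (2.8544*cos(j)^3 - 3.7106*cos(j)^2 - 1.8952*cos(j) + 22.2738)*sin(j)/(0.1024*cos(j)^6 - 0.6592*cos(j)^5 + 2.5009*cos(j)^4 - 7.5342*cos(j)^3 + 14.3943*cos(j)^2 - 20.385*cos(j) + 20.5209)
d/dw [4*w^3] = 12*w^2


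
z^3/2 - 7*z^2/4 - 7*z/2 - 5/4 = (z/2 + 1/4)*(z - 5)*(z + 1)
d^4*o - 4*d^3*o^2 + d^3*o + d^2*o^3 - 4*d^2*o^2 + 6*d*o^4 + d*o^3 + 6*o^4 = (d - 3*o)*(d - 2*o)*(d + o)*(d*o + o)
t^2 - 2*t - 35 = (t - 7)*(t + 5)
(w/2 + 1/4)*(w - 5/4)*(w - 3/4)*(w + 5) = w^4/2 + 7*w^3/4 - 121*w^2/32 + 5*w/64 + 75/64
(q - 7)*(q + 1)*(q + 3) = q^3 - 3*q^2 - 25*q - 21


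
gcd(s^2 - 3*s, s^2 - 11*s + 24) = s - 3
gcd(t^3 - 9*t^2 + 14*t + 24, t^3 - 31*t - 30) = t^2 - 5*t - 6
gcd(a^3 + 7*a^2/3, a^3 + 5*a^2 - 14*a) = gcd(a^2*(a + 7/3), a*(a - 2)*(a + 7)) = a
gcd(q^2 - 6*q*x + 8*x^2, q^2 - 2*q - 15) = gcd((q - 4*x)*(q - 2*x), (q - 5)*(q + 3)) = 1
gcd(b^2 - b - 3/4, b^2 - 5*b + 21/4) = b - 3/2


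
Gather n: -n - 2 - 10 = -n - 12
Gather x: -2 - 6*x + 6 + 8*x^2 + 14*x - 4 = 8*x^2 + 8*x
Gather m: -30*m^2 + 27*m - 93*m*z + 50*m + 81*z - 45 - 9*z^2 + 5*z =-30*m^2 + m*(77 - 93*z) - 9*z^2 + 86*z - 45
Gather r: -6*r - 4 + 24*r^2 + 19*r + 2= 24*r^2 + 13*r - 2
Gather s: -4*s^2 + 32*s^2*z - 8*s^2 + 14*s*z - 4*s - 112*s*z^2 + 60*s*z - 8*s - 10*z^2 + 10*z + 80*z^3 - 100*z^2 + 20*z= s^2*(32*z - 12) + s*(-112*z^2 + 74*z - 12) + 80*z^3 - 110*z^2 + 30*z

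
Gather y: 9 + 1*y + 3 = y + 12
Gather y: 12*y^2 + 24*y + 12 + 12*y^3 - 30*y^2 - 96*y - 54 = 12*y^3 - 18*y^2 - 72*y - 42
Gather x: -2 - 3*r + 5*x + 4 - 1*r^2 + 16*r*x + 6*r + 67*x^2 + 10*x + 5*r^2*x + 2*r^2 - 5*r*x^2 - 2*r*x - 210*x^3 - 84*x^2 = r^2 + 3*r - 210*x^3 + x^2*(-5*r - 17) + x*(5*r^2 + 14*r + 15) + 2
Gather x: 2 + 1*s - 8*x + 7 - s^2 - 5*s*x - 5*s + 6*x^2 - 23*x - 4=-s^2 - 4*s + 6*x^2 + x*(-5*s - 31) + 5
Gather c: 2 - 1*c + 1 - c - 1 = 2 - 2*c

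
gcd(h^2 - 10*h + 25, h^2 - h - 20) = h - 5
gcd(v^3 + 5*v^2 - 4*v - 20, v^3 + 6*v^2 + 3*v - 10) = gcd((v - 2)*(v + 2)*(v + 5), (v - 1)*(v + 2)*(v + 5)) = v^2 + 7*v + 10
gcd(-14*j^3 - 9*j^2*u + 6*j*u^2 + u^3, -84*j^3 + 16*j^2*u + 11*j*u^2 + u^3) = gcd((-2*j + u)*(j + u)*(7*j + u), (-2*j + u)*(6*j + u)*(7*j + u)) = -14*j^2 + 5*j*u + u^2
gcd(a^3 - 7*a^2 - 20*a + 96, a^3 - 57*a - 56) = a - 8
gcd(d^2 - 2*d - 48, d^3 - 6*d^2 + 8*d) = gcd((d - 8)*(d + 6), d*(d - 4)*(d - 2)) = 1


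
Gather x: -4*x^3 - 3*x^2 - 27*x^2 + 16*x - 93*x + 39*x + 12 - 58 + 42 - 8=-4*x^3 - 30*x^2 - 38*x - 12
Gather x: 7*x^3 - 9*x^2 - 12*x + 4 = 7*x^3 - 9*x^2 - 12*x + 4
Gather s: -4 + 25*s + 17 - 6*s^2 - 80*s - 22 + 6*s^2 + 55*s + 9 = 0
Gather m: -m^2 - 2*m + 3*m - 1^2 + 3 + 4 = -m^2 + m + 6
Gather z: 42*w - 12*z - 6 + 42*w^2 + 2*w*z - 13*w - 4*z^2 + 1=42*w^2 + 29*w - 4*z^2 + z*(2*w - 12) - 5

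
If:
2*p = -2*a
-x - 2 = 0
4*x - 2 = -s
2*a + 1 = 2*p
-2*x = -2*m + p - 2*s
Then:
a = -1/4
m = -95/8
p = 1/4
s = 10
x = -2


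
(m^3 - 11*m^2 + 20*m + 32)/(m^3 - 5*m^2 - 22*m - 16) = (m - 4)/(m + 2)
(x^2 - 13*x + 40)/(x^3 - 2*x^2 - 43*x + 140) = (x - 8)/(x^2 + 3*x - 28)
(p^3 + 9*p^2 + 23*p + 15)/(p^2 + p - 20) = (p^2 + 4*p + 3)/(p - 4)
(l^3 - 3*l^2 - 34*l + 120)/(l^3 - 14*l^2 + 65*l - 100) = (l + 6)/(l - 5)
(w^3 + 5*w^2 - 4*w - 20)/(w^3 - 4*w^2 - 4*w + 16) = (w + 5)/(w - 4)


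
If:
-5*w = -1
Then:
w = 1/5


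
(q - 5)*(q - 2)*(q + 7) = q^3 - 39*q + 70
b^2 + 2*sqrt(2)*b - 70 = (b - 5*sqrt(2))*(b + 7*sqrt(2))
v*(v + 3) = v^2 + 3*v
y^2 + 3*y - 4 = (y - 1)*(y + 4)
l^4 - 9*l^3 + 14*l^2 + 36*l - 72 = (l - 6)*(l - 3)*(l - 2)*(l + 2)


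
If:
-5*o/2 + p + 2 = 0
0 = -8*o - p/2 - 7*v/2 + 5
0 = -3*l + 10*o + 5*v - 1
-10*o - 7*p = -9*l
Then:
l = 457/312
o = 257/260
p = 49/104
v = -467/520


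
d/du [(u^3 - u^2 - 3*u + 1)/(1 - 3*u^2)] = (-3*u^4 - 6*u^2 + 4*u - 3)/(9*u^4 - 6*u^2 + 1)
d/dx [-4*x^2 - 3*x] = -8*x - 3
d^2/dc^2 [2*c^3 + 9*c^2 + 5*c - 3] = 12*c + 18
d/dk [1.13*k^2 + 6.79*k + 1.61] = 2.26*k + 6.79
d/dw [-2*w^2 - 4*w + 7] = -4*w - 4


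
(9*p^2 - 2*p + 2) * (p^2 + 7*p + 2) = 9*p^4 + 61*p^3 + 6*p^2 + 10*p + 4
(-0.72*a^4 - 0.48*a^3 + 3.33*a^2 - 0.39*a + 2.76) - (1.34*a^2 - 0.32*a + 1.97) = -0.72*a^4 - 0.48*a^3 + 1.99*a^2 - 0.07*a + 0.79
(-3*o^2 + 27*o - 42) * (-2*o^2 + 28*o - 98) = 6*o^4 - 138*o^3 + 1134*o^2 - 3822*o + 4116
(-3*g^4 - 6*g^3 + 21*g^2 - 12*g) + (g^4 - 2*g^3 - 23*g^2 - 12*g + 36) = -2*g^4 - 8*g^3 - 2*g^2 - 24*g + 36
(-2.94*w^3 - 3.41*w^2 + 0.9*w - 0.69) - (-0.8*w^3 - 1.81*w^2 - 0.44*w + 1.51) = -2.14*w^3 - 1.6*w^2 + 1.34*w - 2.2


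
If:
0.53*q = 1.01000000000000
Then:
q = 1.91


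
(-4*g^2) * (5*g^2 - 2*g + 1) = -20*g^4 + 8*g^3 - 4*g^2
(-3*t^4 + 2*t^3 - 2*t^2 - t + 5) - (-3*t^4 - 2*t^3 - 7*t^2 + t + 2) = 4*t^3 + 5*t^2 - 2*t + 3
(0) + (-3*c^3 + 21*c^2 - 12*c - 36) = -3*c^3 + 21*c^2 - 12*c - 36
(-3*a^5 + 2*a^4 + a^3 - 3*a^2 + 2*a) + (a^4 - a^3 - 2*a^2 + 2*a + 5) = -3*a^5 + 3*a^4 - 5*a^2 + 4*a + 5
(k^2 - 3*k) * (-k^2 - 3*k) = -k^4 + 9*k^2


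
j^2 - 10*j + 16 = (j - 8)*(j - 2)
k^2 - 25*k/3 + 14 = (k - 6)*(k - 7/3)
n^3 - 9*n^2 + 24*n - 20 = (n - 5)*(n - 2)^2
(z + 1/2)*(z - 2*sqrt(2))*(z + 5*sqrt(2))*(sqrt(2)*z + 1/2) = sqrt(2)*z^4 + sqrt(2)*z^3/2 + 13*z^3/2 - 37*sqrt(2)*z^2/2 + 13*z^2/4 - 37*sqrt(2)*z/4 - 10*z - 5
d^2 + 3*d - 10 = (d - 2)*(d + 5)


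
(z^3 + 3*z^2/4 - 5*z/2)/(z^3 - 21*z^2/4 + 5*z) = (z + 2)/(z - 4)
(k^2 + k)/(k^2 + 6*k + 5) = k/(k + 5)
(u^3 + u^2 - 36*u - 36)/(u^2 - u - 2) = (u^2 - 36)/(u - 2)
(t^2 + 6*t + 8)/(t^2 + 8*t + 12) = (t + 4)/(t + 6)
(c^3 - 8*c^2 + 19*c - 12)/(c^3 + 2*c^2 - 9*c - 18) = (c^2 - 5*c + 4)/(c^2 + 5*c + 6)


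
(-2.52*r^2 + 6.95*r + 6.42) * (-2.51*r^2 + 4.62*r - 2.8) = 6.3252*r^4 - 29.0869*r^3 + 23.0508*r^2 + 10.2004*r - 17.976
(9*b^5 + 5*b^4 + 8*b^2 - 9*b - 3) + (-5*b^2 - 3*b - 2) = 9*b^5 + 5*b^4 + 3*b^2 - 12*b - 5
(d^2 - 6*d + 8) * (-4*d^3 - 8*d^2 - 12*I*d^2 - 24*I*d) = -4*d^5 + 16*d^4 - 12*I*d^4 + 16*d^3 + 48*I*d^3 - 64*d^2 + 48*I*d^2 - 192*I*d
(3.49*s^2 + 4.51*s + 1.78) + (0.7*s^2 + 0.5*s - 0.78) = 4.19*s^2 + 5.01*s + 1.0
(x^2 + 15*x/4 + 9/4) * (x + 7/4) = x^3 + 11*x^2/2 + 141*x/16 + 63/16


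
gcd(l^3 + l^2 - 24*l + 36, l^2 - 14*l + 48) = 1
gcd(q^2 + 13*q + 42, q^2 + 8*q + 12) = q + 6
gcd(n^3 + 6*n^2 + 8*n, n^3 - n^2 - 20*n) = n^2 + 4*n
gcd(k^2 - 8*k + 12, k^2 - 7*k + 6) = k - 6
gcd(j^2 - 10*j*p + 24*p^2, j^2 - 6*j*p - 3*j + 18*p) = -j + 6*p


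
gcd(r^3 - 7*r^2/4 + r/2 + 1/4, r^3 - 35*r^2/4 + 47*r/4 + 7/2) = r + 1/4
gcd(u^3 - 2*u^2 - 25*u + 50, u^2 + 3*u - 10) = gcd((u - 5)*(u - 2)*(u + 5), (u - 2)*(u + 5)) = u^2 + 3*u - 10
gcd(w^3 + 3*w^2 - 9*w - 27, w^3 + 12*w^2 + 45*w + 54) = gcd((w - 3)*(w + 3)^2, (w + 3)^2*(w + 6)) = w^2 + 6*w + 9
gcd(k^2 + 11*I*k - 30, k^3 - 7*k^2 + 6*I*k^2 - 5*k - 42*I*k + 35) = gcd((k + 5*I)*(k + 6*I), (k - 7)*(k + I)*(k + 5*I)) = k + 5*I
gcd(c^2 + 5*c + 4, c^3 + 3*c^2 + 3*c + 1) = c + 1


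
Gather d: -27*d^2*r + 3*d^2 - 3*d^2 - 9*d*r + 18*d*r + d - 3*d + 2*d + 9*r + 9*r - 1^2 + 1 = -27*d^2*r + 9*d*r + 18*r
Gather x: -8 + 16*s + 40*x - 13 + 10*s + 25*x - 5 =26*s + 65*x - 26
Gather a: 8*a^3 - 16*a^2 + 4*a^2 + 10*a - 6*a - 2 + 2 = 8*a^3 - 12*a^2 + 4*a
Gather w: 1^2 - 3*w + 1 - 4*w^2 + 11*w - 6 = -4*w^2 + 8*w - 4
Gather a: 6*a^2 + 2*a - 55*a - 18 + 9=6*a^2 - 53*a - 9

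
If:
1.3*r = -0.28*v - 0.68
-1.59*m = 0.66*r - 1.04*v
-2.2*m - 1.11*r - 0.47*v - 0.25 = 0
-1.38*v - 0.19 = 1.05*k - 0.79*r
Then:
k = -0.46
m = 0.16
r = -0.51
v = -0.08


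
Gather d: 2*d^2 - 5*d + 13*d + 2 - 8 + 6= 2*d^2 + 8*d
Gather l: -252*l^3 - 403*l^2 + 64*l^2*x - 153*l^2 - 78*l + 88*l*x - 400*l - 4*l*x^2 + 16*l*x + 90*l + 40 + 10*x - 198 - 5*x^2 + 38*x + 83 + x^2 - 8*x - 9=-252*l^3 + l^2*(64*x - 556) + l*(-4*x^2 + 104*x - 388) - 4*x^2 + 40*x - 84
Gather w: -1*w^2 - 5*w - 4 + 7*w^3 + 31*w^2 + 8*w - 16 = 7*w^3 + 30*w^2 + 3*w - 20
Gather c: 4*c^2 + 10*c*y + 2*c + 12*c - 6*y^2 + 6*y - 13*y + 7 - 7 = 4*c^2 + c*(10*y + 14) - 6*y^2 - 7*y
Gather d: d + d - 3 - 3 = 2*d - 6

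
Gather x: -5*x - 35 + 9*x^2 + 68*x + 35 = 9*x^2 + 63*x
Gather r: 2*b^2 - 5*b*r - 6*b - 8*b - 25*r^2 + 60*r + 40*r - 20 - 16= 2*b^2 - 14*b - 25*r^2 + r*(100 - 5*b) - 36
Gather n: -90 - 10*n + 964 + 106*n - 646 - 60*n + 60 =36*n + 288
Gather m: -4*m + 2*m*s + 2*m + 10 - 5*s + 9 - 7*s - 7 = m*(2*s - 2) - 12*s + 12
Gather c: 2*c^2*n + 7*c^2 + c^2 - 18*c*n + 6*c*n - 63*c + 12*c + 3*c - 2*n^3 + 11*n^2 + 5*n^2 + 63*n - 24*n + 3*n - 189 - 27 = c^2*(2*n + 8) + c*(-12*n - 48) - 2*n^3 + 16*n^2 + 42*n - 216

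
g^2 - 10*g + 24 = (g - 6)*(g - 4)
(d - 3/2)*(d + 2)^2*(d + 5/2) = d^4 + 5*d^3 + 17*d^2/4 - 11*d - 15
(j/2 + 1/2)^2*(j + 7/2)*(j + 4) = j^4/4 + 19*j^3/8 + 15*j^2/2 + 71*j/8 + 7/2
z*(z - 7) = z^2 - 7*z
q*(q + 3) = q^2 + 3*q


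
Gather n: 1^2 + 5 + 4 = 10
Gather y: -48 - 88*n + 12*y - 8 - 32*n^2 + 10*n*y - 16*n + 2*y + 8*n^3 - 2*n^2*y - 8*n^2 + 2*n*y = 8*n^3 - 40*n^2 - 104*n + y*(-2*n^2 + 12*n + 14) - 56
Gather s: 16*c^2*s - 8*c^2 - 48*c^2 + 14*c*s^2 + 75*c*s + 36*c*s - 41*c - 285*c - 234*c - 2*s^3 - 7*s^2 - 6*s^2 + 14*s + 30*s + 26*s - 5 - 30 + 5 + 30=-56*c^2 - 560*c - 2*s^3 + s^2*(14*c - 13) + s*(16*c^2 + 111*c + 70)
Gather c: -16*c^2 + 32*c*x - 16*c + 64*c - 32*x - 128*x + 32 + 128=-16*c^2 + c*(32*x + 48) - 160*x + 160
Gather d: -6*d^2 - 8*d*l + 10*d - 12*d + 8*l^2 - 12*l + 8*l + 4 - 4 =-6*d^2 + d*(-8*l - 2) + 8*l^2 - 4*l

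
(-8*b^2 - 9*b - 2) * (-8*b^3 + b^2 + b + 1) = 64*b^5 + 64*b^4 - b^3 - 19*b^2 - 11*b - 2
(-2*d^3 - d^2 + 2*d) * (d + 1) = -2*d^4 - 3*d^3 + d^2 + 2*d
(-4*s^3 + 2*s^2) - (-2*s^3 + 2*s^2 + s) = -2*s^3 - s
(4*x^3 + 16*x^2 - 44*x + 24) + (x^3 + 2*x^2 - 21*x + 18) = 5*x^3 + 18*x^2 - 65*x + 42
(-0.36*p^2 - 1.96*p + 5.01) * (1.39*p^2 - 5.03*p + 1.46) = -0.5004*p^4 - 0.9136*p^3 + 16.2971*p^2 - 28.0619*p + 7.3146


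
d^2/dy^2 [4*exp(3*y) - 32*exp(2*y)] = (36*exp(y) - 128)*exp(2*y)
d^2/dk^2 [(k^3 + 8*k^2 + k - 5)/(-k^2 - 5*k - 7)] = 6*(7*k^3 + 26*k^2 - 17*k - 89)/(k^6 + 15*k^5 + 96*k^4 + 335*k^3 + 672*k^2 + 735*k + 343)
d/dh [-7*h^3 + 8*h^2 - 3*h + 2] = -21*h^2 + 16*h - 3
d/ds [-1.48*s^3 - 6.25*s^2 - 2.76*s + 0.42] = -4.44*s^2 - 12.5*s - 2.76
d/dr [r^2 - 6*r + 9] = 2*r - 6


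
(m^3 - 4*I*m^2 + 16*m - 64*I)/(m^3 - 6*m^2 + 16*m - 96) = (m - 4*I)/(m - 6)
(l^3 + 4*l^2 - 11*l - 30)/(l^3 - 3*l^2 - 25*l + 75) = (l + 2)/(l - 5)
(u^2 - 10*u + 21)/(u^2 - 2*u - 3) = (u - 7)/(u + 1)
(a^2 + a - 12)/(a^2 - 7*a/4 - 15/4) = 4*(a + 4)/(4*a + 5)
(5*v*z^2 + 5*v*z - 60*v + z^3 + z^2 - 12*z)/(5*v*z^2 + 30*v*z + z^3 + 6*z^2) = (z^2 + z - 12)/(z*(z + 6))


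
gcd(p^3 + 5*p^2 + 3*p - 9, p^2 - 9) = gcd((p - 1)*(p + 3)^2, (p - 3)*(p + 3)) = p + 3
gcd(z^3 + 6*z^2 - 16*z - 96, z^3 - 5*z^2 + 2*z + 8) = z - 4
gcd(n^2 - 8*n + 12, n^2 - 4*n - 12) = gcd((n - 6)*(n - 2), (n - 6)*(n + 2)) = n - 6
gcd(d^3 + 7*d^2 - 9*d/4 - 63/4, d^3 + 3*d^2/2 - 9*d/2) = d - 3/2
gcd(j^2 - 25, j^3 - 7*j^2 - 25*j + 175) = j^2 - 25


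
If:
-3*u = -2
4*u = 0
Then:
No Solution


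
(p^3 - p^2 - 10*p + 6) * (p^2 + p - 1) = p^5 - 12*p^3 - 3*p^2 + 16*p - 6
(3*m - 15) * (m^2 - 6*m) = 3*m^3 - 33*m^2 + 90*m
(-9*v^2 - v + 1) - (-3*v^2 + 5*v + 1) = -6*v^2 - 6*v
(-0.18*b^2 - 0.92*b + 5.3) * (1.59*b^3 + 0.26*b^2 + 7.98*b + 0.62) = -0.2862*b^5 - 1.5096*b^4 + 6.7514*b^3 - 6.0752*b^2 + 41.7236*b + 3.286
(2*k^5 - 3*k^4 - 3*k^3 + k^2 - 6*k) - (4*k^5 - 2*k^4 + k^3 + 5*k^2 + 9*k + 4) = -2*k^5 - k^4 - 4*k^3 - 4*k^2 - 15*k - 4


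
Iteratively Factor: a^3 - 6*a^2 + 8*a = (a - 2)*(a^2 - 4*a) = a*(a - 2)*(a - 4)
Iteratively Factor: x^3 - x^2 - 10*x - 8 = (x + 1)*(x^2 - 2*x - 8) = (x + 1)*(x + 2)*(x - 4)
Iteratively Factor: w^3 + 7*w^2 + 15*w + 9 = (w + 3)*(w^2 + 4*w + 3) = (w + 3)^2*(w + 1)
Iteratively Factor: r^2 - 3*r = (r)*(r - 3)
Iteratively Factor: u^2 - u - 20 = (u - 5)*(u + 4)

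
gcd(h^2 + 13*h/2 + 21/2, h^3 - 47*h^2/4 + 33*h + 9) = 1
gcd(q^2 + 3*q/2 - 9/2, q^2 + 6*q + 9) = q + 3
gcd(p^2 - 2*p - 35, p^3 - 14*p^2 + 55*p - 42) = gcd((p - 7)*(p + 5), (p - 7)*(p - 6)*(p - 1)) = p - 7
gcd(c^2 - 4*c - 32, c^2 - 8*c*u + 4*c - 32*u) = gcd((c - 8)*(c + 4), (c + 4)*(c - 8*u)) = c + 4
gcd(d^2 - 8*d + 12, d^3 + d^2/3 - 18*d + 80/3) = d - 2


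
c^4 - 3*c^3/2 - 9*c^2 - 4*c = c*(c - 4)*(c + 1/2)*(c + 2)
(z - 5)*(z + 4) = z^2 - z - 20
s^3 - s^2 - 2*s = s*(s - 2)*(s + 1)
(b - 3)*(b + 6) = b^2 + 3*b - 18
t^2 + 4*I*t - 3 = (t + I)*(t + 3*I)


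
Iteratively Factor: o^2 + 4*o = (o + 4)*(o)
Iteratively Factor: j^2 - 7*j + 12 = (j - 4)*(j - 3)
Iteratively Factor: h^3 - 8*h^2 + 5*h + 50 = (h - 5)*(h^2 - 3*h - 10) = (h - 5)^2*(h + 2)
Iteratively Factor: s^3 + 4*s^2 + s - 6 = (s + 2)*(s^2 + 2*s - 3) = (s + 2)*(s + 3)*(s - 1)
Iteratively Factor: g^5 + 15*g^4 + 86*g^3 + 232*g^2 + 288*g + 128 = (g + 4)*(g^4 + 11*g^3 + 42*g^2 + 64*g + 32) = (g + 1)*(g + 4)*(g^3 + 10*g^2 + 32*g + 32) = (g + 1)*(g + 4)^2*(g^2 + 6*g + 8) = (g + 1)*(g + 2)*(g + 4)^2*(g + 4)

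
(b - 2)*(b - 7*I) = b^2 - 2*b - 7*I*b + 14*I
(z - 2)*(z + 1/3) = z^2 - 5*z/3 - 2/3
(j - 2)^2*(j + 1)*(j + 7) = j^4 + 4*j^3 - 21*j^2 + 4*j + 28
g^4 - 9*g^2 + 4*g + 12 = (g - 2)^2*(g + 1)*(g + 3)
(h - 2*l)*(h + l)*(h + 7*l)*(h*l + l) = h^4*l + 6*h^3*l^2 + h^3*l - 9*h^2*l^3 + 6*h^2*l^2 - 14*h*l^4 - 9*h*l^3 - 14*l^4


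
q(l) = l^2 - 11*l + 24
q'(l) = 2*l - 11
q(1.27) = 11.64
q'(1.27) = -8.46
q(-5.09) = 105.90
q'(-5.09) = -21.18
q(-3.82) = 80.61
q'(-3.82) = -18.64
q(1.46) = 10.07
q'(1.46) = -8.08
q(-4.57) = 95.15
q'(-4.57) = -20.14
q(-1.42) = 41.64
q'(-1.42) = -13.84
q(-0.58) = 30.72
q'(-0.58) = -12.16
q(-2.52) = 58.07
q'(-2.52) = -16.04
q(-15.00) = 414.00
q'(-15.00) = -41.00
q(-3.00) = 66.00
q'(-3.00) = -17.00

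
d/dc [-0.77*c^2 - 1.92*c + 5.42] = -1.54*c - 1.92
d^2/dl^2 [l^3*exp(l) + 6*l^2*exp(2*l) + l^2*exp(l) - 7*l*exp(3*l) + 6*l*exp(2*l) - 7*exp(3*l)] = (l^3 + 24*l^2*exp(l) + 7*l^2 - 63*l*exp(2*l) + 72*l*exp(l) + 10*l - 105*exp(2*l) + 36*exp(l) + 2)*exp(l)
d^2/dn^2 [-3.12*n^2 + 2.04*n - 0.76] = -6.24000000000000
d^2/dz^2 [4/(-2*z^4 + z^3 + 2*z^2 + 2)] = 8*(z^2*(-8*z^2 + 3*z + 4)^2 + (12*z^2 - 3*z - 2)*(-2*z^4 + z^3 + 2*z^2 + 2))/(-2*z^4 + z^3 + 2*z^2 + 2)^3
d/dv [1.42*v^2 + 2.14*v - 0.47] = 2.84*v + 2.14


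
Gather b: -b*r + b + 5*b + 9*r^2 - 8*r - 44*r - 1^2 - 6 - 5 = b*(6 - r) + 9*r^2 - 52*r - 12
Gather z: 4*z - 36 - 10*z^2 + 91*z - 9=-10*z^2 + 95*z - 45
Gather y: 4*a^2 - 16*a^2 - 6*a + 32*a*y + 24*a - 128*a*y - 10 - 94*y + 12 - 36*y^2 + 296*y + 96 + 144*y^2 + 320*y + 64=-12*a^2 + 18*a + 108*y^2 + y*(522 - 96*a) + 162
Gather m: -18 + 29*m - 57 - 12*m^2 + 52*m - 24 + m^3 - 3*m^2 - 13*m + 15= m^3 - 15*m^2 + 68*m - 84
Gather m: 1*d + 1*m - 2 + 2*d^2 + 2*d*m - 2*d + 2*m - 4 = 2*d^2 - d + m*(2*d + 3) - 6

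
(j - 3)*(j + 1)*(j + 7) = j^3 + 5*j^2 - 17*j - 21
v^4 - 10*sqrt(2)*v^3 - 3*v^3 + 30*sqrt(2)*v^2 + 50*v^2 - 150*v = v*(v - 3)*(v - 5*sqrt(2))^2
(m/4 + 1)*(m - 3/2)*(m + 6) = m^3/4 + 17*m^2/8 + 9*m/4 - 9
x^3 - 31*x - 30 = (x - 6)*(x + 1)*(x + 5)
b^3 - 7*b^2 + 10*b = b*(b - 5)*(b - 2)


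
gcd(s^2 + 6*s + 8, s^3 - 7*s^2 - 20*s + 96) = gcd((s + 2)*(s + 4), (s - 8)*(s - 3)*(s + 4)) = s + 4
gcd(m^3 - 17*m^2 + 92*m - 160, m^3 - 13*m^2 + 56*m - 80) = m^2 - 9*m + 20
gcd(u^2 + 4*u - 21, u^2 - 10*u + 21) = u - 3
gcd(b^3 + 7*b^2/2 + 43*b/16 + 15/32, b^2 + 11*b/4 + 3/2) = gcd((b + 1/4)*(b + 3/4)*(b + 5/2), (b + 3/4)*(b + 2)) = b + 3/4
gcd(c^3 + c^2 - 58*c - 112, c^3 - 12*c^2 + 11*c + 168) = c - 8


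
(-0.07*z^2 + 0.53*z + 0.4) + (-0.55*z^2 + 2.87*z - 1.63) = -0.62*z^2 + 3.4*z - 1.23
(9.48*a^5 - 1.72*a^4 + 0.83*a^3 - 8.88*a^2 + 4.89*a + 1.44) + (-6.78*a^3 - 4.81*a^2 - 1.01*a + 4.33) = 9.48*a^5 - 1.72*a^4 - 5.95*a^3 - 13.69*a^2 + 3.88*a + 5.77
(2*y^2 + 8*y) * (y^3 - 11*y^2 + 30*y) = 2*y^5 - 14*y^4 - 28*y^3 + 240*y^2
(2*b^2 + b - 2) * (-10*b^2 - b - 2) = -20*b^4 - 12*b^3 + 15*b^2 + 4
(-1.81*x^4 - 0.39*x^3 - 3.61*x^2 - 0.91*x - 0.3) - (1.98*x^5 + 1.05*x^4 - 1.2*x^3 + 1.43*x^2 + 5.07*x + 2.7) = -1.98*x^5 - 2.86*x^4 + 0.81*x^3 - 5.04*x^2 - 5.98*x - 3.0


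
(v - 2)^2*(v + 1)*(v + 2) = v^4 - v^3 - 6*v^2 + 4*v + 8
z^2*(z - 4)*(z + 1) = z^4 - 3*z^3 - 4*z^2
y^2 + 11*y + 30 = (y + 5)*(y + 6)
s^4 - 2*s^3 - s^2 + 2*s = s*(s - 2)*(s - 1)*(s + 1)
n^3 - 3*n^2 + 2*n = n*(n - 2)*(n - 1)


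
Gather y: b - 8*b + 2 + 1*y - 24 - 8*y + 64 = -7*b - 7*y + 42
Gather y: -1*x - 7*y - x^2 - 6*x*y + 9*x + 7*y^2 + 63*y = -x^2 + 8*x + 7*y^2 + y*(56 - 6*x)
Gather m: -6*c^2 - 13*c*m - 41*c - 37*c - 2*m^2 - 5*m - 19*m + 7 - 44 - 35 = -6*c^2 - 78*c - 2*m^2 + m*(-13*c - 24) - 72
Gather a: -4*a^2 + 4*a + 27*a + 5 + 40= -4*a^2 + 31*a + 45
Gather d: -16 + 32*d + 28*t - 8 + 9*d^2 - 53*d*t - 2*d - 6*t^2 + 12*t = 9*d^2 + d*(30 - 53*t) - 6*t^2 + 40*t - 24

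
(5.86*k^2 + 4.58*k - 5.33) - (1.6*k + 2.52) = 5.86*k^2 + 2.98*k - 7.85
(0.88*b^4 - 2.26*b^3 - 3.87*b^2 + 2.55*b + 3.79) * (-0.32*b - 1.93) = -0.2816*b^5 - 0.9752*b^4 + 5.6002*b^3 + 6.6531*b^2 - 6.1343*b - 7.3147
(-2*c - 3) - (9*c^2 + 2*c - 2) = -9*c^2 - 4*c - 1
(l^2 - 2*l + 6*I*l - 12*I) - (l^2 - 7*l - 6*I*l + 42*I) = 5*l + 12*I*l - 54*I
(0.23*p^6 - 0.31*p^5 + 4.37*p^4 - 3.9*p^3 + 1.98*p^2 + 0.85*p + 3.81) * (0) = 0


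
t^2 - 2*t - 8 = (t - 4)*(t + 2)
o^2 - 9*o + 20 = (o - 5)*(o - 4)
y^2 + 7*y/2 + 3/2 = (y + 1/2)*(y + 3)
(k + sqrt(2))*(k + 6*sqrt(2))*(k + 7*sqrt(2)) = k^3 + 14*sqrt(2)*k^2 + 110*k + 84*sqrt(2)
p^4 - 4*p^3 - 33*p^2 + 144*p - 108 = (p - 6)*(p - 3)*(p - 1)*(p + 6)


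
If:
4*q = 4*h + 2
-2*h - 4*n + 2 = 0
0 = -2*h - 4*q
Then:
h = -1/3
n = 2/3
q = 1/6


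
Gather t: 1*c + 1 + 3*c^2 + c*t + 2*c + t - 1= 3*c^2 + 3*c + t*(c + 1)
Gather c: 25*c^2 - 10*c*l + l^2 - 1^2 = 25*c^2 - 10*c*l + l^2 - 1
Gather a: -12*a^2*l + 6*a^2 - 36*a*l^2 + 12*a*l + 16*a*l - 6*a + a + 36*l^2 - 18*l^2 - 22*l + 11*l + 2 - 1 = a^2*(6 - 12*l) + a*(-36*l^2 + 28*l - 5) + 18*l^2 - 11*l + 1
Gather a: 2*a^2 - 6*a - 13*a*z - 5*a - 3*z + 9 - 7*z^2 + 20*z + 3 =2*a^2 + a*(-13*z - 11) - 7*z^2 + 17*z + 12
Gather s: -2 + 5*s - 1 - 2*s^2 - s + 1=-2*s^2 + 4*s - 2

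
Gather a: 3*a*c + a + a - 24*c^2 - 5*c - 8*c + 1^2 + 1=a*(3*c + 2) - 24*c^2 - 13*c + 2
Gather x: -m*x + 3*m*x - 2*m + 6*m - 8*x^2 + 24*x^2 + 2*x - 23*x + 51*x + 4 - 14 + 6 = 4*m + 16*x^2 + x*(2*m + 30) - 4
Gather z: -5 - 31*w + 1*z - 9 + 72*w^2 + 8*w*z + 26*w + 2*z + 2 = 72*w^2 - 5*w + z*(8*w + 3) - 12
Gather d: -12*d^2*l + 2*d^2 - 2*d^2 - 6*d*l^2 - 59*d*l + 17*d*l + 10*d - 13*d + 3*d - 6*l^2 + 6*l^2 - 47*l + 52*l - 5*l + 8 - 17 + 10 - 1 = -12*d^2*l + d*(-6*l^2 - 42*l)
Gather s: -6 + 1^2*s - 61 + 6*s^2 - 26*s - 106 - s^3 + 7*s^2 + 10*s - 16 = -s^3 + 13*s^2 - 15*s - 189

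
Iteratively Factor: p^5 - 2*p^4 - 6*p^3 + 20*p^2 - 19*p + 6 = (p + 3)*(p^4 - 5*p^3 + 9*p^2 - 7*p + 2) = (p - 2)*(p + 3)*(p^3 - 3*p^2 + 3*p - 1) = (p - 2)*(p - 1)*(p + 3)*(p^2 - 2*p + 1) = (p - 2)*(p - 1)^2*(p + 3)*(p - 1)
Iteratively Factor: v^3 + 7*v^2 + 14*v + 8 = (v + 2)*(v^2 + 5*v + 4) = (v + 2)*(v + 4)*(v + 1)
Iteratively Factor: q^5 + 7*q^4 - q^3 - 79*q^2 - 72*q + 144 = (q + 3)*(q^4 + 4*q^3 - 13*q^2 - 40*q + 48) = (q + 3)*(q + 4)*(q^3 - 13*q + 12) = (q - 3)*(q + 3)*(q + 4)*(q^2 + 3*q - 4) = (q - 3)*(q - 1)*(q + 3)*(q + 4)*(q + 4)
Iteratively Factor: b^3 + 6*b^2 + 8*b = (b + 4)*(b^2 + 2*b) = b*(b + 4)*(b + 2)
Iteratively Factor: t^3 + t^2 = (t)*(t^2 + t) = t^2*(t + 1)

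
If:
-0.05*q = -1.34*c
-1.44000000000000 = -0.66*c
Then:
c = 2.18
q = 58.47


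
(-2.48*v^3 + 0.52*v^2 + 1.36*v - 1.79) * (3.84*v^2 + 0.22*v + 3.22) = -9.5232*v^5 + 1.4512*v^4 - 2.6488*v^3 - 4.9*v^2 + 3.9854*v - 5.7638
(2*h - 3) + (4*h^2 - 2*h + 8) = 4*h^2 + 5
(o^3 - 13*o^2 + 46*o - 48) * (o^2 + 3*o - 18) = o^5 - 10*o^4 - 11*o^3 + 324*o^2 - 972*o + 864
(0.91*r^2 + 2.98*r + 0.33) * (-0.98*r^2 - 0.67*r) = -0.8918*r^4 - 3.5301*r^3 - 2.32*r^2 - 0.2211*r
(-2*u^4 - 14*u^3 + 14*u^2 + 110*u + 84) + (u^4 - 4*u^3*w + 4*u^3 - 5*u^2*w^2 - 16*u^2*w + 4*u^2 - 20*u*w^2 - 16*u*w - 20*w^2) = -u^4 - 4*u^3*w - 10*u^3 - 5*u^2*w^2 - 16*u^2*w + 18*u^2 - 20*u*w^2 - 16*u*w + 110*u - 20*w^2 + 84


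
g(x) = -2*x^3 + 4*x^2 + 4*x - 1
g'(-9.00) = -554.00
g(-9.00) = 1745.00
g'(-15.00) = -1466.00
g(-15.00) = 7589.00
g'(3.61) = -45.31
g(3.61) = -28.52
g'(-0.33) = 0.71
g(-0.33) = -1.81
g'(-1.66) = -25.81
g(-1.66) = 12.53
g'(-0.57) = -2.51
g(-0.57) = -1.61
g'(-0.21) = 2.06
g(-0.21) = -1.65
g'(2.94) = -24.34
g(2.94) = -5.49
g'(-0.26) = 1.51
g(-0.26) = -1.73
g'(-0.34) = 0.59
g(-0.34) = -1.82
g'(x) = -6*x^2 + 8*x + 4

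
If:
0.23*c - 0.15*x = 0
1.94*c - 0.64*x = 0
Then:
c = 0.00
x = 0.00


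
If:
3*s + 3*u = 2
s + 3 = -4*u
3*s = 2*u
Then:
No Solution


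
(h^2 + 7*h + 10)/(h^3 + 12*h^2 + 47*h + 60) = (h + 2)/(h^2 + 7*h + 12)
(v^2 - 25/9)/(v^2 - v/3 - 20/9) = (3*v + 5)/(3*v + 4)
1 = 1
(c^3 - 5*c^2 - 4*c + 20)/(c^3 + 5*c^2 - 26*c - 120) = (c^2 - 4)/(c^2 + 10*c + 24)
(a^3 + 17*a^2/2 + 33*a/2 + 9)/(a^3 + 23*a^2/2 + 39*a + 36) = (a + 1)/(a + 4)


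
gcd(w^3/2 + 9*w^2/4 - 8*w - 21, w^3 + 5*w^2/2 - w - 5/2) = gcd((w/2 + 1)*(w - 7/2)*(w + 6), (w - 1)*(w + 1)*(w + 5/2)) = 1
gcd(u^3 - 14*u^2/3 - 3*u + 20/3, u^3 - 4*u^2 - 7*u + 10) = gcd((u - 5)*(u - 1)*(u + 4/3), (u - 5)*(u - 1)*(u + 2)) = u^2 - 6*u + 5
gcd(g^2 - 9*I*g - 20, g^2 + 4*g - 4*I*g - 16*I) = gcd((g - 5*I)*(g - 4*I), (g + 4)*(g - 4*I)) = g - 4*I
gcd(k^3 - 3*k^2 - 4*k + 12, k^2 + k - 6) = k - 2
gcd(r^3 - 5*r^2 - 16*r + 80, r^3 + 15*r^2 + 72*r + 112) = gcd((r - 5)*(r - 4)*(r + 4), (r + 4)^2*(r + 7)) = r + 4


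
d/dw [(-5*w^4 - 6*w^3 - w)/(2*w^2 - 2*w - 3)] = (-20*w^5 + 18*w^4 + 84*w^3 + 56*w^2 + 3)/(4*w^4 - 8*w^3 - 8*w^2 + 12*w + 9)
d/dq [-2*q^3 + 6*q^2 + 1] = 6*q*(2 - q)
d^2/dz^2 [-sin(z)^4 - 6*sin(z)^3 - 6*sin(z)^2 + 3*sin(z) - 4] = 16*sin(z)^4 + 54*sin(z)^3 + 12*sin(z)^2 - 39*sin(z) - 12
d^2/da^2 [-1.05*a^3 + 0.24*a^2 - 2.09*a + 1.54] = 0.48 - 6.3*a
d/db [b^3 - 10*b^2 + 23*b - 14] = 3*b^2 - 20*b + 23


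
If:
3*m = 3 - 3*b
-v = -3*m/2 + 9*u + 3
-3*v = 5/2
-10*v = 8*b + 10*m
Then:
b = 5/6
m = 1/6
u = -23/108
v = -5/6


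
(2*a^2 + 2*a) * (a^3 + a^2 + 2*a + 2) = 2*a^5 + 4*a^4 + 6*a^3 + 8*a^2 + 4*a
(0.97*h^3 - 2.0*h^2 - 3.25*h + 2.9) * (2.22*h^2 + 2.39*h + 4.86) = 2.1534*h^5 - 2.1217*h^4 - 7.2808*h^3 - 11.0495*h^2 - 8.864*h + 14.094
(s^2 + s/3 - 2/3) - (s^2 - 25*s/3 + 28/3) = 26*s/3 - 10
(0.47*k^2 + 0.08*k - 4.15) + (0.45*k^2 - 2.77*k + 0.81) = 0.92*k^2 - 2.69*k - 3.34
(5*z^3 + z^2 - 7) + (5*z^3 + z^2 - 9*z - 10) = 10*z^3 + 2*z^2 - 9*z - 17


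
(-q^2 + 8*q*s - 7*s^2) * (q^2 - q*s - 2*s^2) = -q^4 + 9*q^3*s - 13*q^2*s^2 - 9*q*s^3 + 14*s^4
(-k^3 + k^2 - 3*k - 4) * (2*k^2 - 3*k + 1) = -2*k^5 + 5*k^4 - 10*k^3 + 2*k^2 + 9*k - 4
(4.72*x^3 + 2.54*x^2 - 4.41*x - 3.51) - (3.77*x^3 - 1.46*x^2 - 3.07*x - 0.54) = 0.95*x^3 + 4.0*x^2 - 1.34*x - 2.97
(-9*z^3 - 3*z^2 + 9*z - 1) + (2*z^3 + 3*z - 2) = -7*z^3 - 3*z^2 + 12*z - 3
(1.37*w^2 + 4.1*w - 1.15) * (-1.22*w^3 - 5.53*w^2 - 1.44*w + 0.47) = -1.6714*w^5 - 12.5781*w^4 - 23.2428*w^3 + 1.0994*w^2 + 3.583*w - 0.5405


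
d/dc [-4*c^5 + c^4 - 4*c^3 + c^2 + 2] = 2*c*(-10*c^3 + 2*c^2 - 6*c + 1)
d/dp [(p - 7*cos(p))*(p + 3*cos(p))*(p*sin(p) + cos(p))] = p^3*cos(p) + 2*p^2*sin(p) - 8*p^2*cos(p)^2 + 4*p^2 - 63*p*cos(p)^3 + 44*p*cos(p) + 42*sin(p)*cos(p)^2 - 4*cos(p)^2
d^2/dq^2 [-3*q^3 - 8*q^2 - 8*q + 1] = -18*q - 16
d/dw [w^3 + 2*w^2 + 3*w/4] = 3*w^2 + 4*w + 3/4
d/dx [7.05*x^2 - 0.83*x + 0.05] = 14.1*x - 0.83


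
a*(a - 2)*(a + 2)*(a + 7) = a^4 + 7*a^3 - 4*a^2 - 28*a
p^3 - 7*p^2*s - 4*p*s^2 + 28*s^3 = (p - 7*s)*(p - 2*s)*(p + 2*s)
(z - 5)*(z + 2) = z^2 - 3*z - 10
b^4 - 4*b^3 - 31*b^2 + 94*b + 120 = (b - 6)*(b - 4)*(b + 1)*(b + 5)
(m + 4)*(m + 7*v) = m^2 + 7*m*v + 4*m + 28*v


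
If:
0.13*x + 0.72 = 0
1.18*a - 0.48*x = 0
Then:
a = -2.25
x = -5.54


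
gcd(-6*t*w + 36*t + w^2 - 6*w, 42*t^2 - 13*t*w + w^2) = 6*t - w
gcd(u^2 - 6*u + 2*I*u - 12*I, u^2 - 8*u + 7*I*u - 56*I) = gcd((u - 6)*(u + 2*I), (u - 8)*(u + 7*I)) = 1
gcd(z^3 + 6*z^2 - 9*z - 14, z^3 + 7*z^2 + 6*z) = z + 1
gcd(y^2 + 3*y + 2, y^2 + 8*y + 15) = 1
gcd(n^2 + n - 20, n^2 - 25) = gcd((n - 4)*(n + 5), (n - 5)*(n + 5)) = n + 5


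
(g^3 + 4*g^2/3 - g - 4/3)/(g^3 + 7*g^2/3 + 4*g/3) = (g - 1)/g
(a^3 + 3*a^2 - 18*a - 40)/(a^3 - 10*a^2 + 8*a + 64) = (a + 5)/(a - 8)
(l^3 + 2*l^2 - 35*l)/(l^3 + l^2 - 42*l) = (l - 5)/(l - 6)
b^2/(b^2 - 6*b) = b/(b - 6)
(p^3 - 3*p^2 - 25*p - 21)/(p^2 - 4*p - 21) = p + 1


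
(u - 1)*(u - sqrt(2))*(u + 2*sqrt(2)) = u^3 - u^2 + sqrt(2)*u^2 - 4*u - sqrt(2)*u + 4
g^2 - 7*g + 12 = (g - 4)*(g - 3)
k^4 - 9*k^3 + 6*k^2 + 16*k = k*(k - 8)*(k - 2)*(k + 1)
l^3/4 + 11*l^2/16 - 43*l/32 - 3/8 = (l/4 + 1)*(l - 3/2)*(l + 1/4)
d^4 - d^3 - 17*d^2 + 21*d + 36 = (d - 3)^2*(d + 1)*(d + 4)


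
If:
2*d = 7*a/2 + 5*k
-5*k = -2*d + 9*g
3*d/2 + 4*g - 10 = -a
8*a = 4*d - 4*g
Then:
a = 360/221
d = 860/221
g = 140/221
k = 92/221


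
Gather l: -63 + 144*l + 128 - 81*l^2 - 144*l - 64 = 1 - 81*l^2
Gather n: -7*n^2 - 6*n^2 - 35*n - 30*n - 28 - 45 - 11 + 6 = -13*n^2 - 65*n - 78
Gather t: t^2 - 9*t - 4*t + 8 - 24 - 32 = t^2 - 13*t - 48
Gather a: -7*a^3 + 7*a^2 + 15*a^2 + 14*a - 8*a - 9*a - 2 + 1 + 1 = -7*a^3 + 22*a^2 - 3*a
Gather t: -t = -t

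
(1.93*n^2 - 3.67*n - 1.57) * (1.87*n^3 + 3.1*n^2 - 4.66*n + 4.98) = 3.6091*n^5 - 0.879900000000001*n^4 - 23.3067*n^3 + 21.8466*n^2 - 10.9604*n - 7.8186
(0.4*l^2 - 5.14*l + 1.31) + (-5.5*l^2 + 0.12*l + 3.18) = -5.1*l^2 - 5.02*l + 4.49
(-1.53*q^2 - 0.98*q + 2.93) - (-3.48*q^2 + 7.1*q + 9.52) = 1.95*q^2 - 8.08*q - 6.59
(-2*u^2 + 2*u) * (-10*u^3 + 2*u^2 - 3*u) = 20*u^5 - 24*u^4 + 10*u^3 - 6*u^2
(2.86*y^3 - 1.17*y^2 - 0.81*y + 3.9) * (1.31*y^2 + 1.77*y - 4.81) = 3.7466*y^5 + 3.5295*y^4 - 16.8886*y^3 + 9.303*y^2 + 10.7991*y - 18.759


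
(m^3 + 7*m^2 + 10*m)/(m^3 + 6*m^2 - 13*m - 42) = m*(m + 5)/(m^2 + 4*m - 21)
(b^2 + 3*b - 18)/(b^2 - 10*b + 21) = (b + 6)/(b - 7)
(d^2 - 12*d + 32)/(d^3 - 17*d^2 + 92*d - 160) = 1/(d - 5)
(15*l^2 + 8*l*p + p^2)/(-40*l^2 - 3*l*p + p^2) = (3*l + p)/(-8*l + p)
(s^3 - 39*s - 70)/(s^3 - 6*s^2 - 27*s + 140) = (s + 2)/(s - 4)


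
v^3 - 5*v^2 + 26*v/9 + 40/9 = (v - 4)*(v - 5/3)*(v + 2/3)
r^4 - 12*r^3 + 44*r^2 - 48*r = r*(r - 6)*(r - 4)*(r - 2)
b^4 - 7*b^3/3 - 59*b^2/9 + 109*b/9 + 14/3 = (b - 3)*(b - 2)*(b + 1/3)*(b + 7/3)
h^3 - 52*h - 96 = (h - 8)*(h + 2)*(h + 6)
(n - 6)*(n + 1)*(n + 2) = n^3 - 3*n^2 - 16*n - 12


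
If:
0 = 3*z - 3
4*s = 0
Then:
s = 0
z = 1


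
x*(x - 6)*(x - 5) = x^3 - 11*x^2 + 30*x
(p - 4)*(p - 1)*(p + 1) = p^3 - 4*p^2 - p + 4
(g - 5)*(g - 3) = g^2 - 8*g + 15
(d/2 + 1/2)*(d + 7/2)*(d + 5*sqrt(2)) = d^3/2 + 9*d^2/4 + 5*sqrt(2)*d^2/2 + 7*d/4 + 45*sqrt(2)*d/4 + 35*sqrt(2)/4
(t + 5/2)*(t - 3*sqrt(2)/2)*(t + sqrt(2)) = t^3 - sqrt(2)*t^2/2 + 5*t^2/2 - 3*t - 5*sqrt(2)*t/4 - 15/2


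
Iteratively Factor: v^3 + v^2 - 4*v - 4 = (v - 2)*(v^2 + 3*v + 2) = (v - 2)*(v + 2)*(v + 1)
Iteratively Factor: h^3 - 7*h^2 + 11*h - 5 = (h - 5)*(h^2 - 2*h + 1) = (h - 5)*(h - 1)*(h - 1)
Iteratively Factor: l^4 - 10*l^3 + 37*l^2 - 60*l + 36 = (l - 3)*(l^3 - 7*l^2 + 16*l - 12) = (l - 3)^2*(l^2 - 4*l + 4) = (l - 3)^2*(l - 2)*(l - 2)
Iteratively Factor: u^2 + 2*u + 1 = (u + 1)*(u + 1)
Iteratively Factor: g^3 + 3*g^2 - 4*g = (g)*(g^2 + 3*g - 4) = g*(g - 1)*(g + 4)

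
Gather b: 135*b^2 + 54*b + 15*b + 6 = 135*b^2 + 69*b + 6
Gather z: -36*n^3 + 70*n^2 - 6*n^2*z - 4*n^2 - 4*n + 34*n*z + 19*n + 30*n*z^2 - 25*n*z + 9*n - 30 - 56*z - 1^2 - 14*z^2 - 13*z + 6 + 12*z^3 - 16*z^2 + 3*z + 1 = -36*n^3 + 66*n^2 + 24*n + 12*z^3 + z^2*(30*n - 30) + z*(-6*n^2 + 9*n - 66) - 24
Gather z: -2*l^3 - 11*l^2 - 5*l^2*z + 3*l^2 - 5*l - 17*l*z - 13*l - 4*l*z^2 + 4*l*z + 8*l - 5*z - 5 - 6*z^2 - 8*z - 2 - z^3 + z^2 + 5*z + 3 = -2*l^3 - 8*l^2 - 10*l - z^3 + z^2*(-4*l - 5) + z*(-5*l^2 - 13*l - 8) - 4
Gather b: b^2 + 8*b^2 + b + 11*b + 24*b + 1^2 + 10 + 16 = 9*b^2 + 36*b + 27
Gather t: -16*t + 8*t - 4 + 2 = -8*t - 2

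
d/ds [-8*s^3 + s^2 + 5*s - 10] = -24*s^2 + 2*s + 5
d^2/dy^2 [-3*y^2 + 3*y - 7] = -6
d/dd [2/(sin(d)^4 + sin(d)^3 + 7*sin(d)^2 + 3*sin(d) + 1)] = 2*(-3*sin(d)^2 - 17*sin(d) + sin(3*d) - 3)*cos(d)/(sin(d)^4 + sin(d)^3 + 7*sin(d)^2 + 3*sin(d) + 1)^2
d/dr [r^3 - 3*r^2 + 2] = 3*r*(r - 2)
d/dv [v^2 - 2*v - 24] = 2*v - 2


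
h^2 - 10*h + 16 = (h - 8)*(h - 2)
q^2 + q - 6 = (q - 2)*(q + 3)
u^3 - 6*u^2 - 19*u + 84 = (u - 7)*(u - 3)*(u + 4)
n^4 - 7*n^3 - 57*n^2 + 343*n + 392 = (n - 8)*(n - 7)*(n + 1)*(n + 7)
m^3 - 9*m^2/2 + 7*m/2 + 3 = (m - 3)*(m - 2)*(m + 1/2)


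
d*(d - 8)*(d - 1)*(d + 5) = d^4 - 4*d^3 - 37*d^2 + 40*d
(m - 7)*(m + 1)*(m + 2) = m^3 - 4*m^2 - 19*m - 14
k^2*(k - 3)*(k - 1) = k^4 - 4*k^3 + 3*k^2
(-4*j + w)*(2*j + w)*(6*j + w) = -48*j^3 - 20*j^2*w + 4*j*w^2 + w^3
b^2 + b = b*(b + 1)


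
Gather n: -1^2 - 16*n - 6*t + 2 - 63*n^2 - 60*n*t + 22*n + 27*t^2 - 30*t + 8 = -63*n^2 + n*(6 - 60*t) + 27*t^2 - 36*t + 9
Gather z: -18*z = -18*z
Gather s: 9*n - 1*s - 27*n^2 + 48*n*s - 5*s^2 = -27*n^2 + 9*n - 5*s^2 + s*(48*n - 1)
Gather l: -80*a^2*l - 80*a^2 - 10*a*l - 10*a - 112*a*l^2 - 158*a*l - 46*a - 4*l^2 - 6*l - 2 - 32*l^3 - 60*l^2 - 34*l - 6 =-80*a^2 - 56*a - 32*l^3 + l^2*(-112*a - 64) + l*(-80*a^2 - 168*a - 40) - 8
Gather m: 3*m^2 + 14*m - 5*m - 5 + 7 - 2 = 3*m^2 + 9*m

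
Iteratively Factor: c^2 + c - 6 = (c + 3)*(c - 2)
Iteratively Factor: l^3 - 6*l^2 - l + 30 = (l - 5)*(l^2 - l - 6) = (l - 5)*(l - 3)*(l + 2)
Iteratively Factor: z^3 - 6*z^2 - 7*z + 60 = (z - 4)*(z^2 - 2*z - 15) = (z - 4)*(z + 3)*(z - 5)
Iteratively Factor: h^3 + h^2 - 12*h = (h + 4)*(h^2 - 3*h) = (h - 3)*(h + 4)*(h)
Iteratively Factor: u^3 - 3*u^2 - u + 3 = (u - 3)*(u^2 - 1) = (u - 3)*(u + 1)*(u - 1)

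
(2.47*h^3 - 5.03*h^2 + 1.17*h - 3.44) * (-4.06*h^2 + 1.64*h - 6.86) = -10.0282*h^5 + 24.4726*h^4 - 29.9436*h^3 + 50.391*h^2 - 13.6678*h + 23.5984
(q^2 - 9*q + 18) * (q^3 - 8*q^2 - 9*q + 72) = q^5 - 17*q^4 + 81*q^3 + 9*q^2 - 810*q + 1296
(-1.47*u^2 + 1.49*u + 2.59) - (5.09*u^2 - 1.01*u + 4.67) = -6.56*u^2 + 2.5*u - 2.08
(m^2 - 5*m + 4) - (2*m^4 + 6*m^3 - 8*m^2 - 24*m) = -2*m^4 - 6*m^3 + 9*m^2 + 19*m + 4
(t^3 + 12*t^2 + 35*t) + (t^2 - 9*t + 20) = t^3 + 13*t^2 + 26*t + 20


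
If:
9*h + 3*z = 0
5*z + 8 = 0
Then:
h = 8/15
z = -8/5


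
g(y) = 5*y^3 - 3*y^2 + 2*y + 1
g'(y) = 15*y^2 - 6*y + 2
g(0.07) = 1.13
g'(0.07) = 1.65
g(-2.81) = -139.25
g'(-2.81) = 137.30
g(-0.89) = -6.68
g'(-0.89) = 19.22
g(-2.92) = -154.90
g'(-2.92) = 147.42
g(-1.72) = -36.76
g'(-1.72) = 56.70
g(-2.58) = -110.00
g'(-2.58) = 117.33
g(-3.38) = -233.11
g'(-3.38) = 193.65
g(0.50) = 1.88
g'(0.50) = 2.75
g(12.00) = 8233.00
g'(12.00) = 2090.00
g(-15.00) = -17579.00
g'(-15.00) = 3467.00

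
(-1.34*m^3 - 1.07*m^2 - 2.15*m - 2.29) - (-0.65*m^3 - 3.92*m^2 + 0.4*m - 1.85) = -0.69*m^3 + 2.85*m^2 - 2.55*m - 0.44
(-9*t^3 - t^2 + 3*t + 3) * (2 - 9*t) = 81*t^4 - 9*t^3 - 29*t^2 - 21*t + 6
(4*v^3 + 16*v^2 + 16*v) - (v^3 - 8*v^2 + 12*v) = 3*v^3 + 24*v^2 + 4*v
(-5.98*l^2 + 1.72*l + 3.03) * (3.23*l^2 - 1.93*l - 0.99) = -19.3154*l^4 + 17.097*l^3 + 12.3875*l^2 - 7.5507*l - 2.9997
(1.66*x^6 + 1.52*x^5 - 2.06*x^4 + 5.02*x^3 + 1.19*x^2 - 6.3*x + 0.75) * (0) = 0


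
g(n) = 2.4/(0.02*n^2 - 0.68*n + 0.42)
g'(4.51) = 0.24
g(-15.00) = 0.16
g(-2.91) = 0.93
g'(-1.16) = 1.14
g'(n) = 2.4*(0.68 - 0.04*n)/(0.02*n^2 - 0.68*n + 0.42)^2 = (1.632 - 0.096*n)/(0.02*n^2 - 0.68*n + 0.42)^2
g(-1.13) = 1.98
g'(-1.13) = 1.18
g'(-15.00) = 0.01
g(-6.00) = 0.46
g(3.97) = -1.22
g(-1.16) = 1.94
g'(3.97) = 0.32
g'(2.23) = 1.43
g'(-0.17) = 5.73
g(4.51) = -1.07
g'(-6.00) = 0.08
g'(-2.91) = 0.29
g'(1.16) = 13.01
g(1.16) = -7.02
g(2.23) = -2.41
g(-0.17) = 4.48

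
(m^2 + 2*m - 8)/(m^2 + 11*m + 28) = (m - 2)/(m + 7)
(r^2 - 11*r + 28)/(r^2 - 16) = (r - 7)/(r + 4)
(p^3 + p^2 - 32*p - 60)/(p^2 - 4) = (p^2 - p - 30)/(p - 2)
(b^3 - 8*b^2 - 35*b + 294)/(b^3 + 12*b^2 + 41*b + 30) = (b^2 - 14*b + 49)/(b^2 + 6*b + 5)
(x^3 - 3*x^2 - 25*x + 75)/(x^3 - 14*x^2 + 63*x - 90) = (x + 5)/(x - 6)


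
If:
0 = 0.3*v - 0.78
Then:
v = 2.60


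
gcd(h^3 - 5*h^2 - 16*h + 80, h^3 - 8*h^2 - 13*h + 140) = h^2 - h - 20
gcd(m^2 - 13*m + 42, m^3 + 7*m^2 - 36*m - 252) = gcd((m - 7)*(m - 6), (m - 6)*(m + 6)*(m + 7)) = m - 6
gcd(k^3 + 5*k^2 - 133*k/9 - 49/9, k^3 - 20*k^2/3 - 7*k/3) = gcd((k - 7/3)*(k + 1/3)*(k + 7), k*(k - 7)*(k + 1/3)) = k + 1/3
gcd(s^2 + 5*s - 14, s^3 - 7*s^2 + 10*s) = s - 2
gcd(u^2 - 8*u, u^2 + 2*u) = u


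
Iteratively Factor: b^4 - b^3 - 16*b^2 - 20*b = (b + 2)*(b^3 - 3*b^2 - 10*b) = b*(b + 2)*(b^2 - 3*b - 10) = b*(b + 2)^2*(b - 5)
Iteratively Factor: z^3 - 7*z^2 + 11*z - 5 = (z - 1)*(z^2 - 6*z + 5) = (z - 5)*(z - 1)*(z - 1)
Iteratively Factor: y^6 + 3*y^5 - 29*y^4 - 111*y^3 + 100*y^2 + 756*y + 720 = (y + 3)*(y^5 - 29*y^3 - 24*y^2 + 172*y + 240) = (y + 3)*(y + 4)*(y^4 - 4*y^3 - 13*y^2 + 28*y + 60) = (y - 5)*(y + 3)*(y + 4)*(y^3 + y^2 - 8*y - 12) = (y - 5)*(y + 2)*(y + 3)*(y + 4)*(y^2 - y - 6) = (y - 5)*(y + 2)^2*(y + 3)*(y + 4)*(y - 3)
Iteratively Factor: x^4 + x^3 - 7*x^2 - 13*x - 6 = (x + 1)*(x^3 - 7*x - 6) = (x + 1)^2*(x^2 - x - 6) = (x + 1)^2*(x + 2)*(x - 3)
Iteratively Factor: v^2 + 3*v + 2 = (v + 1)*(v + 2)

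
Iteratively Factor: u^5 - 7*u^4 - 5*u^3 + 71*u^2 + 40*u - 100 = (u + 2)*(u^4 - 9*u^3 + 13*u^2 + 45*u - 50) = (u - 1)*(u + 2)*(u^3 - 8*u^2 + 5*u + 50) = (u - 1)*(u + 2)^2*(u^2 - 10*u + 25) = (u - 5)*(u - 1)*(u + 2)^2*(u - 5)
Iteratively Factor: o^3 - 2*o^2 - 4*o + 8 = (o - 2)*(o^2 - 4) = (o - 2)^2*(o + 2)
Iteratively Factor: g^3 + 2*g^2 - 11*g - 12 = (g + 4)*(g^2 - 2*g - 3) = (g + 1)*(g + 4)*(g - 3)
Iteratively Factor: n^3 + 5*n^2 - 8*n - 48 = (n + 4)*(n^2 + n - 12) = (n - 3)*(n + 4)*(n + 4)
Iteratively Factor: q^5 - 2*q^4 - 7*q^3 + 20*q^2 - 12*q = (q + 3)*(q^4 - 5*q^3 + 8*q^2 - 4*q) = (q - 2)*(q + 3)*(q^3 - 3*q^2 + 2*q) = (q - 2)^2*(q + 3)*(q^2 - q) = (q - 2)^2*(q - 1)*(q + 3)*(q)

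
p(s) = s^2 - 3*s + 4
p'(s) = 2*s - 3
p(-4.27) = 35.04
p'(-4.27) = -11.54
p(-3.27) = 24.50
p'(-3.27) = -9.54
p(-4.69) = 40.07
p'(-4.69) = -12.38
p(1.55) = 1.75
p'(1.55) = 0.10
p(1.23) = 1.82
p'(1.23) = -0.54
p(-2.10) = 14.71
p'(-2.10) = -7.20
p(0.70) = 2.39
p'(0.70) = -1.60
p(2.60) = 2.96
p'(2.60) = 2.20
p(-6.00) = 58.00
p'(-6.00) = -15.00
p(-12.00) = 184.00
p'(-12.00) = -27.00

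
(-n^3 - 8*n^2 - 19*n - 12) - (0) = -n^3 - 8*n^2 - 19*n - 12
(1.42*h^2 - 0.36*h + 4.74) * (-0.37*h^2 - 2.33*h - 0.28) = -0.5254*h^4 - 3.1754*h^3 - 1.3126*h^2 - 10.9434*h - 1.3272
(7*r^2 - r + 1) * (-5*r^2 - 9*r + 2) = -35*r^4 - 58*r^3 + 18*r^2 - 11*r + 2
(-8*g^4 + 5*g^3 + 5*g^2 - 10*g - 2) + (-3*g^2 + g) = -8*g^4 + 5*g^3 + 2*g^2 - 9*g - 2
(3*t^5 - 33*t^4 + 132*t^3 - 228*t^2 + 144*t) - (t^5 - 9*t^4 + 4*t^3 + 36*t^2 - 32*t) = 2*t^5 - 24*t^4 + 128*t^3 - 264*t^2 + 176*t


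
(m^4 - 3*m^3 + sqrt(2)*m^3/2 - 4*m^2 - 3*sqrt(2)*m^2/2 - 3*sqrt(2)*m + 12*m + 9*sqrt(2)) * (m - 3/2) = m^5 - 9*m^4/2 + sqrt(2)*m^4/2 - 9*sqrt(2)*m^3/4 + m^3/2 - 3*sqrt(2)*m^2/4 + 18*m^2 - 18*m + 27*sqrt(2)*m/2 - 27*sqrt(2)/2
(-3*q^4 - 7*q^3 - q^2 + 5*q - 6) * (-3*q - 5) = 9*q^5 + 36*q^4 + 38*q^3 - 10*q^2 - 7*q + 30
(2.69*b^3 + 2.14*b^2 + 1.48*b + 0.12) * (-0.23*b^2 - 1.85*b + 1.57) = -0.6187*b^5 - 5.4687*b^4 - 0.0761000000000005*b^3 + 0.5942*b^2 + 2.1016*b + 0.1884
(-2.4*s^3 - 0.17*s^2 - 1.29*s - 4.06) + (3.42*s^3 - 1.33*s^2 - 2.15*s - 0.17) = 1.02*s^3 - 1.5*s^2 - 3.44*s - 4.23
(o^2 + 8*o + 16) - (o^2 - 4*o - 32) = 12*o + 48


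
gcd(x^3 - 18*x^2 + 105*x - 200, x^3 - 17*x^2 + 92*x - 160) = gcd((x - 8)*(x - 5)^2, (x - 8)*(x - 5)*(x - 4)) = x^2 - 13*x + 40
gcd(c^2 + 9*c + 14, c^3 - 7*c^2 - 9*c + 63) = 1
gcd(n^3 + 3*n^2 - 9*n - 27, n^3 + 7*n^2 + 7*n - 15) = n + 3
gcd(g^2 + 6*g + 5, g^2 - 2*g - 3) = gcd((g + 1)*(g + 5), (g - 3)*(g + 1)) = g + 1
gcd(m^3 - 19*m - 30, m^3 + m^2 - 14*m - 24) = m^2 + 5*m + 6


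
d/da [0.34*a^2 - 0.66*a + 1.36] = 0.68*a - 0.66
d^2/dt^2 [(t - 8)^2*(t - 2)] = 6*t - 36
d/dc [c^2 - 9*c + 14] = 2*c - 9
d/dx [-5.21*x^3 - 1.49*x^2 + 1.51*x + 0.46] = -15.63*x^2 - 2.98*x + 1.51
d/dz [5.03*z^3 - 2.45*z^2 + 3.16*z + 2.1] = 15.09*z^2 - 4.9*z + 3.16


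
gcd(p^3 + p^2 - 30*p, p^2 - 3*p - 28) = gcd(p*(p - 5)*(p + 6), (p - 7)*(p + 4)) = 1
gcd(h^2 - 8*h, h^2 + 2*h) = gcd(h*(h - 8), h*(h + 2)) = h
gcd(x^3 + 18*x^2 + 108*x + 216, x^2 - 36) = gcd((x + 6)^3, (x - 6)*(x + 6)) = x + 6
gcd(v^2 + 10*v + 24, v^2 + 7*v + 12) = v + 4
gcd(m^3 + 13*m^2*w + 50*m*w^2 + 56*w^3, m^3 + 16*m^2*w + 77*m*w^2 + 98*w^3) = m^2 + 9*m*w + 14*w^2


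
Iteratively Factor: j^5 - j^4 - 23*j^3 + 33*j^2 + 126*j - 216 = (j + 3)*(j^4 - 4*j^3 - 11*j^2 + 66*j - 72) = (j + 3)*(j + 4)*(j^3 - 8*j^2 + 21*j - 18) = (j - 2)*(j + 3)*(j + 4)*(j^2 - 6*j + 9) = (j - 3)*(j - 2)*(j + 3)*(j + 4)*(j - 3)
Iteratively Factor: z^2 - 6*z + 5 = (z - 5)*(z - 1)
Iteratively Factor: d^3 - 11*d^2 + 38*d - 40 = (d - 5)*(d^2 - 6*d + 8) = (d - 5)*(d - 4)*(d - 2)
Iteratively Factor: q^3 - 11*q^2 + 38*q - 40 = (q - 5)*(q^2 - 6*q + 8) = (q - 5)*(q - 2)*(q - 4)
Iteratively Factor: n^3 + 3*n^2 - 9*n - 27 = (n + 3)*(n^2 - 9) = (n - 3)*(n + 3)*(n + 3)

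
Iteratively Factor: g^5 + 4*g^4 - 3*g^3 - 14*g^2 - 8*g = (g + 1)*(g^4 + 3*g^3 - 6*g^2 - 8*g) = (g + 1)*(g + 4)*(g^3 - g^2 - 2*g) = g*(g + 1)*(g + 4)*(g^2 - g - 2) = g*(g - 2)*(g + 1)*(g + 4)*(g + 1)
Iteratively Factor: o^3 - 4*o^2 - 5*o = (o - 5)*(o^2 + o) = (o - 5)*(o + 1)*(o)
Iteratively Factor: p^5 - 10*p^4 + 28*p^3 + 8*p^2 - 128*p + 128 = (p - 2)*(p^4 - 8*p^3 + 12*p^2 + 32*p - 64) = (p - 2)^2*(p^3 - 6*p^2 + 32) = (p - 4)*(p - 2)^2*(p^2 - 2*p - 8) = (p - 4)^2*(p - 2)^2*(p + 2)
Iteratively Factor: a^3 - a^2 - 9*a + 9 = (a - 3)*(a^2 + 2*a - 3) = (a - 3)*(a + 3)*(a - 1)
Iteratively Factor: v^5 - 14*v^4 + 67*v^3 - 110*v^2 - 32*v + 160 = (v - 5)*(v^4 - 9*v^3 + 22*v^2 - 32) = (v - 5)*(v - 4)*(v^3 - 5*v^2 + 2*v + 8) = (v - 5)*(v - 4)*(v + 1)*(v^2 - 6*v + 8) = (v - 5)*(v - 4)^2*(v + 1)*(v - 2)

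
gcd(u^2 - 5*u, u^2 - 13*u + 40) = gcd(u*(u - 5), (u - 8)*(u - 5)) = u - 5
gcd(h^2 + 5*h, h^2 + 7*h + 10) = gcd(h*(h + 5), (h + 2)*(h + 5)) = h + 5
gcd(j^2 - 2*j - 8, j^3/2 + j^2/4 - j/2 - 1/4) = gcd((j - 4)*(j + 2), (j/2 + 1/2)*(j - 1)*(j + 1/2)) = 1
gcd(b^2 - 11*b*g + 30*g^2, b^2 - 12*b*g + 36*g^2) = b - 6*g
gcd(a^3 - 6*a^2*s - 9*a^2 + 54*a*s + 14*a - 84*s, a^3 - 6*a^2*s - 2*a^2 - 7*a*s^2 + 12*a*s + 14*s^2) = a - 2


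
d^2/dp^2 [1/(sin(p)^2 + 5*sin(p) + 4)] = (-4*sin(p)^3 - 11*sin(p)^2 + 8*sin(p) + 42)/((sin(p) + 1)^2*(sin(p) + 4)^3)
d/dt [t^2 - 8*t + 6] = 2*t - 8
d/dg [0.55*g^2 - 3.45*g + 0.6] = 1.1*g - 3.45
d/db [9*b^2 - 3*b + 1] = 18*b - 3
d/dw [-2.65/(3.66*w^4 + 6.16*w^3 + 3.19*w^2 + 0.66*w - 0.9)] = (38.796*w^3 + 48.972*w^2 + 16.907*w + 1.749)/(3.66*w^4 + 6.16*w^3 + 3.19*w^2 + 0.66*w - 0.9)^2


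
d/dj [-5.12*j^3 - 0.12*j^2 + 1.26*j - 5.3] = -15.36*j^2 - 0.24*j + 1.26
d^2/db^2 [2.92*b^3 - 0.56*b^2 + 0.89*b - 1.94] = 17.52*b - 1.12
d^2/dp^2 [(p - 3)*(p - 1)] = 2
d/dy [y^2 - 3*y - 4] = 2*y - 3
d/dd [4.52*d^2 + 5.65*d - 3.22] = 9.04*d + 5.65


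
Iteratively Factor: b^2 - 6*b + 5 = (b - 1)*(b - 5)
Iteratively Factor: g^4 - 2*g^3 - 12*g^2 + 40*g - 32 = (g - 2)*(g^3 - 12*g + 16) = (g - 2)*(g + 4)*(g^2 - 4*g + 4) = (g - 2)^2*(g + 4)*(g - 2)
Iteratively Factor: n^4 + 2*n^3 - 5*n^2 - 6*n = (n)*(n^3 + 2*n^2 - 5*n - 6) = n*(n - 2)*(n^2 + 4*n + 3) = n*(n - 2)*(n + 1)*(n + 3)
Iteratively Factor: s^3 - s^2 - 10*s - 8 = (s + 2)*(s^2 - 3*s - 4) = (s - 4)*(s + 2)*(s + 1)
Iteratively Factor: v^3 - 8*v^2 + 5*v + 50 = (v + 2)*(v^2 - 10*v + 25) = (v - 5)*(v + 2)*(v - 5)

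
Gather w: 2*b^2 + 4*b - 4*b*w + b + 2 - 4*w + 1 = 2*b^2 + 5*b + w*(-4*b - 4) + 3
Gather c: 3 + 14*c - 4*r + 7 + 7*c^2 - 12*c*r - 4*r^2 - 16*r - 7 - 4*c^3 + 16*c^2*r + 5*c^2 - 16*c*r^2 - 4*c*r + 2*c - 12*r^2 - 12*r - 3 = -4*c^3 + c^2*(16*r + 12) + c*(-16*r^2 - 16*r + 16) - 16*r^2 - 32*r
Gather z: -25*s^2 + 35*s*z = -25*s^2 + 35*s*z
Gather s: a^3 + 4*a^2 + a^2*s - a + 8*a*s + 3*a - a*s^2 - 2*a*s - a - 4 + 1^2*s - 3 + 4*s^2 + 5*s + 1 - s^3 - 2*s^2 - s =a^3 + 4*a^2 + a - s^3 + s^2*(2 - a) + s*(a^2 + 6*a + 5) - 6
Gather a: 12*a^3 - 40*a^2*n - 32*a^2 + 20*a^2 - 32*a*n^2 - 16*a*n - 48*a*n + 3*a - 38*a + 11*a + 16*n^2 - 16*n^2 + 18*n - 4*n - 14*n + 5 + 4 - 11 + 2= 12*a^3 + a^2*(-40*n - 12) + a*(-32*n^2 - 64*n - 24)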